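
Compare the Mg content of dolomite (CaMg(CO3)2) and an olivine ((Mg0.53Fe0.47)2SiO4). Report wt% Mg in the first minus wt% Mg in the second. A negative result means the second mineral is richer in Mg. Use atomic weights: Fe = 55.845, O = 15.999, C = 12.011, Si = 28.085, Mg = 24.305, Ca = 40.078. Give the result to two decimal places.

First mineral: 24.305 g Mg in 184.399 g formula = 13.18 wt% Mg.
Second mineral: 25.763 g Mg in 170.339 g formula = 15.12 wt% Mg.
13.18% − 15.12% gives a difference of -1.94 percentage points.

-1.94 percentage points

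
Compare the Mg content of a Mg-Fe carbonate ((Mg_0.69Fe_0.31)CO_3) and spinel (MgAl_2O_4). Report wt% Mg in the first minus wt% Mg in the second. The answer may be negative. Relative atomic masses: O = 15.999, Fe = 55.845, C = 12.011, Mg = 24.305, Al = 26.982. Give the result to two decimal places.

0.74 percentage points

M((Mg_0.69Fe_0.31)CO_3) = 94.090 g/mol, so wt% Mg = 16.770/94.090 × 100 = 17.82%.
M(MgAl_2O_4) = 142.265 g/mol, so wt% Mg = 24.305/142.265 × 100 = 17.08%.
17.82 − 17.08 = 0.74 pp.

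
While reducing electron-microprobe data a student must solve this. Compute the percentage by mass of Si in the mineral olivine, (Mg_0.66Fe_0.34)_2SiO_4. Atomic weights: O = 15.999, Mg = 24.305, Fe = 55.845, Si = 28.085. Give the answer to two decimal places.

Formula mass = 1.32*24.305 + 0.68*55.845 + 1*28.085 + 4*15.999 = 162.138 g/mol, of which 28.085 g is Si.
So Si makes up 28.085/162.138 = 0.1732 of the mass, i.e. 17.32%.

17.32 wt%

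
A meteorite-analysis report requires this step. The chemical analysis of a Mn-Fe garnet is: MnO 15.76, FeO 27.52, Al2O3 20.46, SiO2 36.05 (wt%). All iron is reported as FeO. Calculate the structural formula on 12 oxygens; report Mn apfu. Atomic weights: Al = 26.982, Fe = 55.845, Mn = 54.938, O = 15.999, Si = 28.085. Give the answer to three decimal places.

MnO: 15.76/70.937 = 0.22217 mol → 0.22217 mol Mn, 0.22217 mol O.
FeO: 27.52/71.844 = 0.38305 mol → 0.38305 mol Fe, 0.38305 mol O.
Al2O3: 20.46/101.961 = 0.20066 mol → 0.40132 mol Al, 0.60198 mol O.
SiO2: 36.05/60.083 = 0.60000 mol → 0.60000 mol Si, 1.20000 mol O.
Total oxygen = 2.40720 mol. Normalization factor = 12/2.40720 = 4.98504.
Mn per 12 O = 0.22217 × 4.98504 = 1.108.

1.108 Mn apfu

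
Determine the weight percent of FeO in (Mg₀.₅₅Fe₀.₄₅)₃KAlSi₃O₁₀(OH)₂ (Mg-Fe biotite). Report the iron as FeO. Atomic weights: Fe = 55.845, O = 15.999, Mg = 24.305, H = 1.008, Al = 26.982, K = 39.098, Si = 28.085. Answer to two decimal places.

M((Mg₀.₅₅Fe₀.₄₅)₃KAlSi₃O₁₀(OH)₂) = 459.833 g/mol; M(FeO) = 71.844 g/mol.
Moles FeO per formula unit = 1.35 Fe ÷ 1 = 1.3500.
FeO fraction = (1.3500 × 71.844) / 459.833 = 96.989/459.833 = 0.2109.

21.09 wt%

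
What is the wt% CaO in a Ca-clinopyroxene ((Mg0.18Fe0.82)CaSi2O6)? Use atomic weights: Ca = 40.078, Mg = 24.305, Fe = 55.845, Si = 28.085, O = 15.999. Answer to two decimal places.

23.13 wt%

Formula mass = 242.410 g/mol.
1 Ca → 1.0000 mol CaO per formula unit; M(CaO) = 56.077, so CaO mass = 56.077 g.
56.077/242.410 × 100 = 23.13 wt%.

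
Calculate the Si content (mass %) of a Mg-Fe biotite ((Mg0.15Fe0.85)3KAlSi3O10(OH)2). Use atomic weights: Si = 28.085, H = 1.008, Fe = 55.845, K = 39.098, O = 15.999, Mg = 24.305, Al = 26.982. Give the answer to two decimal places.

M((Mg0.15Fe0.85)3KAlSi3O10(OH)2) = 497.681 g/mol.
Si contributes 3 × 28.085 = 84.255 g per mole.
84.255/497.681 = 0.1693 → 16.93%.

16.93 mass %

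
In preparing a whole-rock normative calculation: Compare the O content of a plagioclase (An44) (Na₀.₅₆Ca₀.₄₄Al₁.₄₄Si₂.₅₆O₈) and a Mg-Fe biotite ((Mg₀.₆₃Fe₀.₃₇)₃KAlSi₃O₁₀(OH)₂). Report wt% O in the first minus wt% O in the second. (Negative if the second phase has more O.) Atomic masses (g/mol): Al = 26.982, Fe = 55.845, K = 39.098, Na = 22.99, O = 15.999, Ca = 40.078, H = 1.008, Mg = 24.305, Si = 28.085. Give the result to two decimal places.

O in Na₀.₅₆Ca₀.₄₄Al₁.₄₄Si₂.₅₆O₈: molar mass 269.252 g/mol; 8×15.999 = 127.992 g → 47.54 wt%.
O in (Mg₀.₆₃Fe₀.₃₇)₃KAlSi₃O₁₀(OH)₂: molar mass 452.263 g/mol; 12×15.999 = 191.988 g → 42.45 wt%.
Difference = 47.54 − 42.45 = 5.09 percentage points.

5.09 percentage points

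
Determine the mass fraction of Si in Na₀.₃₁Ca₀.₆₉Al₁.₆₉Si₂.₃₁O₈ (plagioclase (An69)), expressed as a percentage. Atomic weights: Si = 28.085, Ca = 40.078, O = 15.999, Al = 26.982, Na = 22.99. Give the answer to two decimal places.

23.74 wt%

Formula mass = 0.31×22.99 + 0.69×40.078 + 1.69×26.982 + 2.31×28.085 + 8×15.999 = 273.249 g/mol, of which 64.876 g is Si.
So Si makes up 64.876/273.249 = 0.2374 of the mass, i.e. 23.74%.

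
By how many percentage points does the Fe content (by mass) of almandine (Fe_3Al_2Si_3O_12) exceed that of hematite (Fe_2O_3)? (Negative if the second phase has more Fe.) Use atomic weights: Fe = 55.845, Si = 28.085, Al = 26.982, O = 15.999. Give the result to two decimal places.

First mineral: 167.535 g Fe in 497.742 g formula = 33.66 wt% Fe.
Second mineral: 111.690 g Fe in 159.687 g formula = 69.94 wt% Fe.
33.66% − 69.94% gives a difference of -36.28 percentage points.

-36.28 percentage points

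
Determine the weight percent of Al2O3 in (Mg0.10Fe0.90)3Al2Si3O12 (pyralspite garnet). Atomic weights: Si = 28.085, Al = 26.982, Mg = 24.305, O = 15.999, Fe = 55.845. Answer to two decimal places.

20.88 wt%

Formula mass = 488.280 g/mol.
2 Al → 1.0000 mol Al2O3 per formula unit; M(Al2O3) = 101.961, so Al2O3 mass = 101.961 g.
101.961/488.280 × 100 = 20.88 wt%.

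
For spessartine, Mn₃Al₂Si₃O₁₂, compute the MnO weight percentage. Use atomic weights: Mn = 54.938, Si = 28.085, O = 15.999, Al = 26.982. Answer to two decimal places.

Molar mass of Mn₃Al₂Si₃O₁₂ = 3×54.938 + 2×26.982 + 3×28.085 + 12×15.999 = 495.021 g/mol.
Each formula unit contains 3 Mn, equivalent to 3/1 = 3.0000 mol MnO.
M(MnO) = 1×54.938 + 1×15.999 = 70.937 g/mol.
Mass of MnO per formula unit = 3.0000 × 70.937 = 212.811 g.
MnO wt% = 212.811 / 495.021 × 100 = 42.99%.

42.99 wt%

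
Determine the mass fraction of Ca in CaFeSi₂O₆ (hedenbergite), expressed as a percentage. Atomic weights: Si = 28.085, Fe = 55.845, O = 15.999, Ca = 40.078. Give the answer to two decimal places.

16.15 mass %

Formula mass = 1×40.078 + 1×55.845 + 2×28.085 + 6×15.999 = 248.087 g/mol, of which 40.078 g is Ca.
So Ca makes up 40.078/248.087 = 0.1615 of the mass, i.e. 16.15%.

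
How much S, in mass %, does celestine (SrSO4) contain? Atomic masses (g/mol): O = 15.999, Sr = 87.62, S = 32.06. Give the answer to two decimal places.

17.45 mass %

Molar mass of SrSO4: 1·87.62 + 1·32.06 + 4·15.999 = 183.676 g/mol.
Mass of S per formula unit: 1 × 32.06 = 32.060 g.
Weight fraction S = 32.060 / 183.676 = 0.1745.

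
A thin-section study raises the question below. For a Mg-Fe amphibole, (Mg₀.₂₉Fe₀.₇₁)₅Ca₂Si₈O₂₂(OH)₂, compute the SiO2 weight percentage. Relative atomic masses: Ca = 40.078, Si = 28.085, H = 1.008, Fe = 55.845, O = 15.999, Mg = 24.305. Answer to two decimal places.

52.00 wt%

Formula mass = 924.320 g/mol.
8 Si → 8.0000 mol SiO2 per formula unit; M(SiO2) = 60.083, so SiO2 mass = 480.664 g.
480.664/924.320 × 100 = 52.00 wt%.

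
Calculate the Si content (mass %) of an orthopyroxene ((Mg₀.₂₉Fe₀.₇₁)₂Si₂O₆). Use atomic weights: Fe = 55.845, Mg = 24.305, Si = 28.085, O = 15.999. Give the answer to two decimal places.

22.87 mass %

Formula mass = 0.58×24.305 + 1.42×55.845 + 2×28.085 + 6×15.999 = 245.561 g/mol, of which 56.170 g is Si.
So Si makes up 56.170/245.561 = 0.2287 of the mass, i.e. 22.87%.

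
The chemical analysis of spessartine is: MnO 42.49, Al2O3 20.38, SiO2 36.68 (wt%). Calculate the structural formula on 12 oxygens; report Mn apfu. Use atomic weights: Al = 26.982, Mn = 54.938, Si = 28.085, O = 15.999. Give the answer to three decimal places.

2.971 Mn apfu

MnO: 42.49/70.937 = 0.59898 mol → 0.59898 mol Mn, 0.59898 mol O.
Al2O3: 20.38/101.961 = 0.19988 mol → 0.39976 mol Al, 0.59964 mol O.
SiO2: 36.68/60.083 = 0.61049 mol → 0.61049 mol Si, 1.22098 mol O.
Total oxygen = 2.41960 mol. Normalization factor = 12/2.41960 = 4.95950.
Mn per 12 O = 0.59898 × 4.95950 = 2.971.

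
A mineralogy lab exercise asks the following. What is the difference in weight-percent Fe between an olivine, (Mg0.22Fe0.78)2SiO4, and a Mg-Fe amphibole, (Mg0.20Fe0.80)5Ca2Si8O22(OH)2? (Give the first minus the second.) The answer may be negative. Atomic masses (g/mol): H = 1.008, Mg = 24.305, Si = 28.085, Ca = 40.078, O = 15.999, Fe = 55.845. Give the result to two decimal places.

M((Mg0.22Fe0.78)2SiO4) = 189.893 g/mol, so wt% Fe = 87.118/189.893 × 100 = 45.88%.
M((Mg0.20Fe0.80)5Ca2Si8O22(OH)2) = 938.513 g/mol, so wt% Fe = 223.380/938.513 × 100 = 23.80%.
45.88 − 23.80 = 22.08 pp.

22.08 percentage points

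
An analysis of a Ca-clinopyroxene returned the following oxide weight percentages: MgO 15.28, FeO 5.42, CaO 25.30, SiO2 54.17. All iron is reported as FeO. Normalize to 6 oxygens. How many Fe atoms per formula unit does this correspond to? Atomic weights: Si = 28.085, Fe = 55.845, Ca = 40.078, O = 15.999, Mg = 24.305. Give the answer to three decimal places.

15.28 wt% MgO ÷ 40.304 g/mol = 0.37912 mol, giving 0.37912 Mg and 0.37912 O.
5.42 wt% FeO ÷ 71.844 g/mol = 0.07544 mol, giving 0.07544 Fe and 0.07544 O.
25.30 wt% CaO ÷ 56.077 g/mol = 0.45117 mol, giving 0.45117 Ca and 0.45117 O.
54.17 wt% SiO2 ÷ 60.083 g/mol = 0.90159 mol, giving 0.90159 Si and 1.80318 O.
Oxygen sums to 2.70891; scaling by 6/2.70891 = 2.21491 puts the formula on 6 O.
Fe: 0.07544 × 2.21491 = 0.167 atoms per formula unit.

0.167 Fe apfu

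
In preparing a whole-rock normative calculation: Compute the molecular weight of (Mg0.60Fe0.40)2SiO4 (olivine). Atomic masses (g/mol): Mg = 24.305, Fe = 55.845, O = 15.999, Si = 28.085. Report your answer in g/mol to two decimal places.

165.92 g/mol

The formula mass is the sum 1.20(24.305) + 0.80(55.845) + 1(28.085) + 4(15.999).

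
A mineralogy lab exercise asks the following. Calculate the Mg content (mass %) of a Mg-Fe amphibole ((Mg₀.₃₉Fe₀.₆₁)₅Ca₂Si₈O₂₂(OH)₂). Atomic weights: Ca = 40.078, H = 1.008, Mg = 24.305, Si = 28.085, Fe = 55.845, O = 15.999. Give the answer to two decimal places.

5.22 mass %

Formula mass = 1.95×24.305 + 3.05×55.845 + 2×40.078 + 8×28.085 + 24×15.999 + 2×1.008 = 908.550 g/mol, of which 47.395 g is Mg.
So Mg makes up 47.395/908.550 = 0.0522 of the mass, i.e. 5.22%.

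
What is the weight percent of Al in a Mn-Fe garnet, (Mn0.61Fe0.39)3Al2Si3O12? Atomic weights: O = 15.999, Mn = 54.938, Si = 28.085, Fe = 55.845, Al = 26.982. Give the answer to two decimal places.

10.88 mass %

Formula mass = 1.83×54.938 + 1.17×55.845 + 2×26.982 + 3×28.085 + 12×15.999 = 496.082 g/mol, of which 53.964 g is Al.
So Al makes up 53.964/496.082 = 0.1088 of the mass, i.e. 10.88%.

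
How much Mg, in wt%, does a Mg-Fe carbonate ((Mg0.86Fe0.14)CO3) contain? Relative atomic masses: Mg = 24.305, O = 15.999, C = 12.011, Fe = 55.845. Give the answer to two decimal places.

23.56 wt%

M((Mg0.86Fe0.14)CO3) = 88.729 g/mol.
Mg contributes 0.86 × 24.305 = 20.902 g per mole.
20.902/88.729 = 0.2356 → 23.56%.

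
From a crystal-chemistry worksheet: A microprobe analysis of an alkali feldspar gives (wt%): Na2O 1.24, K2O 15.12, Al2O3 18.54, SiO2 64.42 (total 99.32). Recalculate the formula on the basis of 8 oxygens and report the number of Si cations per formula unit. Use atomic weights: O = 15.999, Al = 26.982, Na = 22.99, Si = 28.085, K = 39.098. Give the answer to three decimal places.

2.988 Si apfu

Na2O: 1.24/61.979 = 0.02001 mol → 0.04002 mol Na, 0.02001 mol O.
K2O: 15.12/94.195 = 0.16052 mol → 0.32104 mol K, 0.16052 mol O.
Al2O3: 18.54/101.961 = 0.18183 mol → 0.36366 mol Al, 0.54549 mol O.
SiO2: 64.42/60.083 = 1.07218 mol → 1.07218 mol Si, 2.14436 mol O.
Total oxygen = 2.87038 mol. Normalization factor = 8/2.87038 = 2.78709.
Si per 8 O = 1.07218 × 2.78709 = 2.988.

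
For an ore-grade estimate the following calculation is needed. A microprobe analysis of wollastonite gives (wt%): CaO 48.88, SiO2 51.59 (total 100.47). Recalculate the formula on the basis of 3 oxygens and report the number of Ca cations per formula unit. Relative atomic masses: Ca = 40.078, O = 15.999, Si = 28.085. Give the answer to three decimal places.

48.88 wt% CaO ÷ 56.077 g/mol = 0.87166 mol, giving 0.87166 Ca and 0.87166 O.
51.59 wt% SiO2 ÷ 60.083 g/mol = 0.85865 mol, giving 0.85865 Si and 1.71730 O.
Oxygen sums to 2.58896; scaling by 3/2.58896 = 1.15877 puts the formula on 3 O.
Ca: 0.87166 × 1.15877 = 1.010 atoms per formula unit.

1.010 Ca apfu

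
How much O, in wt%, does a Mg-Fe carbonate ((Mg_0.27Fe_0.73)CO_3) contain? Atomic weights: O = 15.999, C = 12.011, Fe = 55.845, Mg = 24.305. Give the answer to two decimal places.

44.72 wt%

M((Mg_0.27Fe_0.73)CO_3) = 107.337 g/mol.
O contributes 3 × 15.999 = 47.997 g per mole.
47.997/107.337 = 0.4472 → 44.72%.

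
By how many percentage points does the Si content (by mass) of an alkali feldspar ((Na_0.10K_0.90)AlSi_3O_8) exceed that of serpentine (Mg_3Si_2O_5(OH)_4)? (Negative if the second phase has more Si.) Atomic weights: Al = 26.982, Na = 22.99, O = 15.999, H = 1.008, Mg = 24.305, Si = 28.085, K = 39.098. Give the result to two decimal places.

10.18 percentage points

Si in (Na_0.10K_0.90)AlSi_3O_8: molar mass 276.716 g/mol; 3×28.085 = 84.255 g → 30.45 wt%.
Si in Mg_3Si_2O_5(OH)_4: molar mass 277.108 g/mol; 2×28.085 = 56.170 g → 20.27 wt%.
Difference = 30.45 − 20.27 = 10.18 percentage points.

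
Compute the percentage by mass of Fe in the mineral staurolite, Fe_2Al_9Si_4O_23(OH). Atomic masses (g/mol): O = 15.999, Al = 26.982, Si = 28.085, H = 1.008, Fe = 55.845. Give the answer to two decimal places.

Molar mass of Fe_2Al_9Si_4O_23(OH): 2×55.845 + 9×26.982 + 4×28.085 + 24×15.999 + 1×1.008 = 851.852 g/mol.
Mass of Fe per formula unit: 2 × 55.845 = 111.690 g.
Weight fraction Fe = 111.690 / 851.852 = 0.1311.

13.11 weight percent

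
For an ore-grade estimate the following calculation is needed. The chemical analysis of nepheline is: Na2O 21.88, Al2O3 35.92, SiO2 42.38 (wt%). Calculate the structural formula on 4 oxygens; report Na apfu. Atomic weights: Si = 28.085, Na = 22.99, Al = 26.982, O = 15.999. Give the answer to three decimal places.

Na2O (M=61.979): mol = 0.35302; Na = 0.70604, O = 0.35302.
Al2O3 (M=101.961): mol = 0.35229; Al = 0.70458, O = 1.05687.
SiO2 (M=60.083): mol = 0.70536; Si = 0.70536, O = 1.41072.
ΣO = 2.82061; factor = 4/ΣO = 1.41813.
Na apfu = 0.70604 × 1.41813 = 1.001.

1.001 Na apfu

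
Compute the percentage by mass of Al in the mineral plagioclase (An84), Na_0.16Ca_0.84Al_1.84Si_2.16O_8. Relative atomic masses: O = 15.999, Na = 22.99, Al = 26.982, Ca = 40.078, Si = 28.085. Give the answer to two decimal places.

18.01 weight percent

M(Na_0.16Ca_0.84Al_1.84Si_2.16O_8) = 275.646 g/mol.
Al contributes 1.84 × 26.982 = 49.647 g per mole.
49.647/275.646 = 0.1801 → 18.01%.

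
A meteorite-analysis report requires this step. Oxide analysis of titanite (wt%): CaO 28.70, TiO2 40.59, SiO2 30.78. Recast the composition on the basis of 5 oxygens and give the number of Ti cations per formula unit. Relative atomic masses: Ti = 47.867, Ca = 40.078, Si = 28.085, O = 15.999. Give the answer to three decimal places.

0.995 Ti apfu

28.70 wt% CaO ÷ 56.077 g/mol = 0.51180 mol, giving 0.51180 Ca and 0.51180 O.
40.59 wt% TiO2 ÷ 79.865 g/mol = 0.50823 mol, giving 0.50823 Ti and 1.01646 O.
30.78 wt% SiO2 ÷ 60.083 g/mol = 0.51229 mol, giving 0.51229 Si and 1.02458 O.
Oxygen sums to 2.55284; scaling by 5/2.55284 = 1.95860 puts the formula on 5 O.
Ti: 0.50823 × 1.95860 = 0.995 atoms per formula unit.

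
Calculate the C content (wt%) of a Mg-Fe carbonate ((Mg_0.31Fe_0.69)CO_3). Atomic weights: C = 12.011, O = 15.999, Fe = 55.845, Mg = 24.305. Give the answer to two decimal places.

11.32 wt%

M((Mg_0.31Fe_0.69)CO_3) = 106.076 g/mol.
C contributes 1 × 12.011 = 12.011 g per mole.
12.011/106.076 = 0.1132 → 11.32%.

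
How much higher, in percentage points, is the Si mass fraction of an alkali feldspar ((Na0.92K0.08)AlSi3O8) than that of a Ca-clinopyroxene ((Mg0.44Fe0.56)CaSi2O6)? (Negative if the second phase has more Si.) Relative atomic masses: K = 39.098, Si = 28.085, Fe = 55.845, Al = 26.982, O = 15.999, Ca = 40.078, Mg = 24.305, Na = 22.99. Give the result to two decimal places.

M((Na0.92K0.08)AlSi3O8) = 263.508 g/mol, so wt% Si = 84.255/263.508 × 100 = 31.97%.
M((Mg0.44Fe0.56)CaSi2O6) = 234.209 g/mol, so wt% Si = 56.170/234.209 × 100 = 23.98%.
31.97 − 23.98 = 7.99 pp.

7.99 percentage points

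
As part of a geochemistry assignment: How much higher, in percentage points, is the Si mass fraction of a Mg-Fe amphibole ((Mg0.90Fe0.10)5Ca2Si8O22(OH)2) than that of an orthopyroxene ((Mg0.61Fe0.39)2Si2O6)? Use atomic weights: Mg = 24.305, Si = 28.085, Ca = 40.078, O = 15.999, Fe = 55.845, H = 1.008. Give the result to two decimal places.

First mineral: 224.680 g Si in 828.123 g formula = 27.13 wt% Si.
Second mineral: 56.170 g Si in 225.375 g formula = 24.92 wt% Si.
27.13% − 24.92% gives a difference of 2.21 percentage points.

2.21 percentage points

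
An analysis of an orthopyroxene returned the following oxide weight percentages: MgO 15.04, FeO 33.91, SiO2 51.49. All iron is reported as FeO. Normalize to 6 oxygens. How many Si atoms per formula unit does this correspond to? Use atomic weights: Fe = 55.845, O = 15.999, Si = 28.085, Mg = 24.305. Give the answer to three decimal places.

2.009 Si apfu

15.04 wt% MgO ÷ 40.304 g/mol = 0.37316 mol, giving 0.37316 Mg and 0.37316 O.
33.91 wt% FeO ÷ 71.844 g/mol = 0.47199 mol, giving 0.47199 Fe and 0.47199 O.
51.49 wt% SiO2 ÷ 60.083 g/mol = 0.85698 mol, giving 0.85698 Si and 1.71396 O.
Oxygen sums to 2.55911; scaling by 6/2.55911 = 2.34457 puts the formula on 6 O.
Si: 0.85698 × 2.34457 = 2.009 atoms per formula unit.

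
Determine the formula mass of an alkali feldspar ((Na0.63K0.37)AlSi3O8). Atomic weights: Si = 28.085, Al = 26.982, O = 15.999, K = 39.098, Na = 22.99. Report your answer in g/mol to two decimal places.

268.18 g/mol

M = 0.63(22.99) + 0.37(39.098) + 1(26.982) + 3(28.085) + 8(15.999)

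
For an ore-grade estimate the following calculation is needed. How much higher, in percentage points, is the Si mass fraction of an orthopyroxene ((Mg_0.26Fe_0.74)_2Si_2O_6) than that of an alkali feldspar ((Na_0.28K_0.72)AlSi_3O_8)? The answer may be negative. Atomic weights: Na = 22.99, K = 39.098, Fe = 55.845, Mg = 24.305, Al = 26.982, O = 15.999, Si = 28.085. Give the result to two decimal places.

Si in (Mg_0.26Fe_0.74)_2Si_2O_6: molar mass 247.453 g/mol; 2×28.085 = 56.170 g → 22.70 wt%.
Si in (Na_0.28K_0.72)AlSi_3O_8: molar mass 273.817 g/mol; 3×28.085 = 84.255 g → 30.77 wt%.
Difference = 22.70 − 30.77 = -8.07 percentage points.

-8.07 percentage points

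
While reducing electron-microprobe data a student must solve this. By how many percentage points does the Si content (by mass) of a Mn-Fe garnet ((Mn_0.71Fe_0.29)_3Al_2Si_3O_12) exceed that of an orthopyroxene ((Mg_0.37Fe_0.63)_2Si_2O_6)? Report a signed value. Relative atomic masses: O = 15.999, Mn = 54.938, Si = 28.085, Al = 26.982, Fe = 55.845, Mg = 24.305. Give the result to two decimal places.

-6.36 percentage points

First mineral: 84.255 g Si in 495.810 g formula = 16.99 wt% Si.
Second mineral: 56.170 g Si in 240.514 g formula = 23.35 wt% Si.
16.99% − 23.35% gives a difference of -6.36 percentage points.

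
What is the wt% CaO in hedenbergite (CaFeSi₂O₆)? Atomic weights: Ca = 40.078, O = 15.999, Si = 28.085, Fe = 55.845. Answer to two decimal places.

22.60 wt%

Molar mass of CaFeSi₂O₆ = 1*40.078 + 1*55.845 + 2*28.085 + 6*15.999 = 248.087 g/mol.
Each formula unit contains 1 Ca, equivalent to 1/1 = 1.0000 mol CaO.
M(CaO) = 1×40.078 + 1×15.999 = 56.077 g/mol.
Mass of CaO per formula unit = 1.0000 × 56.077 = 56.077 g.
CaO wt% = 56.077 / 248.087 × 100 = 22.60%.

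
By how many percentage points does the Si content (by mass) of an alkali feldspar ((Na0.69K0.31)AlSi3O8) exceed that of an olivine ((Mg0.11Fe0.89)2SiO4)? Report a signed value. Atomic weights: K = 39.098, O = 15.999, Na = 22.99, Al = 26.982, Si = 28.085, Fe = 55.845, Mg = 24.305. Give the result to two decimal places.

Si in (Na0.69K0.31)AlSi3O8: molar mass 267.212 g/mol; 3×28.085 = 84.255 g → 31.53 wt%.
Si in (Mg0.11Fe0.89)2SiO4: molar mass 196.832 g/mol; 1×28.085 = 28.085 g → 14.27 wt%.
Difference = 31.53 − 14.27 = 17.26 percentage points.

17.26 percentage points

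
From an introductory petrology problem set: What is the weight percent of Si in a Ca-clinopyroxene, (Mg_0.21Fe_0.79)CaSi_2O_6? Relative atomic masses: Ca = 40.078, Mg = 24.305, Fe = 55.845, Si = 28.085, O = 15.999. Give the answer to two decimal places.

23.26 wt%

Molar mass of (Mg_0.21Fe_0.79)CaSi_2O_6: 0.21·24.305 + 0.79·55.845 + 1·40.078 + 2·28.085 + 6·15.999 = 241.464 g/mol.
Mass of Si per formula unit: 2 × 28.085 = 56.170 g.
Weight fraction Si = 56.170 / 241.464 = 0.2326.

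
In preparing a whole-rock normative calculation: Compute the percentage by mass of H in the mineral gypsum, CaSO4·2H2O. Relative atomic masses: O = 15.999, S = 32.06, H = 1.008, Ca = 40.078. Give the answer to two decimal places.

2.34 weight percent

Molar mass of CaSO4·2H2O: 1·40.078 + 1·32.06 + 6·15.999 + 4·1.008 = 172.164 g/mol.
Mass of H per formula unit: 4 × 1.008 = 4.032 g.
Weight fraction H = 4.032 / 172.164 = 0.0234.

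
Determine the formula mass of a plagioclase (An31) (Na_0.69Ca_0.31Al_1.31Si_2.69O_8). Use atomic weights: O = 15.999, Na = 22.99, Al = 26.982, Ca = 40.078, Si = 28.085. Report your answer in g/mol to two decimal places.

The formula mass is the sum 0.69·22.99 + 0.31·40.078 + 1.31·26.982 + 2.69·28.085 + 8·15.999.

267.17 g/mol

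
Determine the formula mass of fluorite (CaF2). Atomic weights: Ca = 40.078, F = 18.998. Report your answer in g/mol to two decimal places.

The formula mass is the sum 1·40.078 + 2·18.998.

78.07 g/mol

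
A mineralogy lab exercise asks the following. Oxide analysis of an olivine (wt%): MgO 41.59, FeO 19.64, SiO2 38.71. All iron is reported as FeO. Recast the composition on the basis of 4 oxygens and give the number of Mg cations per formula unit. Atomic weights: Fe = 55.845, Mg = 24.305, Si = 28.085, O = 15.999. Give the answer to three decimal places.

1.591 Mg apfu

41.59 wt% MgO ÷ 40.304 g/mol = 1.03191 mol, giving 1.03191 Mg and 1.03191 O.
19.64 wt% FeO ÷ 71.844 g/mol = 0.27337 mol, giving 0.27337 Fe and 0.27337 O.
38.71 wt% SiO2 ÷ 60.083 g/mol = 0.64428 mol, giving 0.64428 Si and 1.28856 O.
Oxygen sums to 2.59384; scaling by 4/2.59384 = 1.54212 puts the formula on 4 O.
Mg: 1.03191 × 1.54212 = 1.591 atoms per formula unit.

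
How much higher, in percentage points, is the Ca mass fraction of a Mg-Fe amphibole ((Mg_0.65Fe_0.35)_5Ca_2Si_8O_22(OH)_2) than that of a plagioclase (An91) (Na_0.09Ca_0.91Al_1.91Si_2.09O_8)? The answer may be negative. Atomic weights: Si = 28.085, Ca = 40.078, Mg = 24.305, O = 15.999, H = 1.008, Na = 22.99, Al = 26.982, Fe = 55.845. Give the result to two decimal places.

M((Mg_0.65Fe_0.35)_5Ca_2Si_8O_22(OH)_2) = 867.548 g/mol, so wt% Ca = 80.156/867.548 × 100 = 9.24%.
M(Na_0.09Ca_0.91Al_1.91Si_2.09O_8) = 276.765 g/mol, so wt% Ca = 36.471/276.765 × 100 = 13.18%.
9.24 − 13.18 = -3.94 pp.

-3.94 percentage points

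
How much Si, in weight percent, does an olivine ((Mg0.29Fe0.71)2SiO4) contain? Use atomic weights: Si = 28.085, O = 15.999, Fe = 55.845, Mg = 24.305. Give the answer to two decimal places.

M((Mg0.29Fe0.71)2SiO4) = 185.478 g/mol.
Si contributes 1 × 28.085 = 28.085 g per mole.
28.085/185.478 = 0.1514 → 15.14%.

15.14 weight percent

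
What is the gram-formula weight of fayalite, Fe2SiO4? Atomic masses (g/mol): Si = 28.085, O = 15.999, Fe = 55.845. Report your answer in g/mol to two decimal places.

M = 2(55.845) + 1(28.085) + 4(15.999)

203.77 g/mol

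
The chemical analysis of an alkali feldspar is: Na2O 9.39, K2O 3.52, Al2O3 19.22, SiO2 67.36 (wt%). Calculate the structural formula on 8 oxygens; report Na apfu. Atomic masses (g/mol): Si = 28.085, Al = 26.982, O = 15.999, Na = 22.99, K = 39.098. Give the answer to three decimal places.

0.809 Na apfu

Na2O (M=61.979): mol = 0.15150; Na = 0.30300, O = 0.15150.
K2O (M=94.195): mol = 0.03737; K = 0.07474, O = 0.03737.
Al2O3 (M=101.961): mol = 0.18850; Al = 0.37700, O = 0.56550.
SiO2 (M=60.083): mol = 1.12112; Si = 1.12112, O = 2.24224.
ΣO = 2.99661; factor = 8/ΣO = 2.66968.
Na apfu = 0.30300 × 2.66968 = 0.809.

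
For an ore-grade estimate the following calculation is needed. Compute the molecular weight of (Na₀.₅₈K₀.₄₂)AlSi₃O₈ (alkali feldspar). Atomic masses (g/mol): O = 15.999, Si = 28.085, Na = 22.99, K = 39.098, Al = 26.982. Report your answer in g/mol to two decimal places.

268.98 g/mol

The formula mass is the sum 0.58×22.99 + 0.42×39.098 + 1×26.982 + 3×28.085 + 8×15.999.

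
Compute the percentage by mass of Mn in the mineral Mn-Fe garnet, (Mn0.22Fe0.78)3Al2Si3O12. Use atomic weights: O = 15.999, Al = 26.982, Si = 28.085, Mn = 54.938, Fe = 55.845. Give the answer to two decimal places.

7.29 mass %

Molar mass of (Mn0.22Fe0.78)3Al2Si3O12: 0.66×54.938 + 2.34×55.845 + 2×26.982 + 3×28.085 + 12×15.999 = 497.143 g/mol.
Mass of Mn per formula unit: 0.66 × 54.938 = 36.259 g.
Weight fraction Mn = 36.259 / 497.143 = 0.0729.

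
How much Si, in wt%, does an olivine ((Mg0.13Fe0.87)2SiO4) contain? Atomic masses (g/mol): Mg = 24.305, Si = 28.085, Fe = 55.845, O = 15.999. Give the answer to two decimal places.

M((Mg0.13Fe0.87)2SiO4) = 195.571 g/mol.
Si contributes 1 × 28.085 = 28.085 g per mole.
28.085/195.571 = 0.1436 → 14.36%.

14.36 wt%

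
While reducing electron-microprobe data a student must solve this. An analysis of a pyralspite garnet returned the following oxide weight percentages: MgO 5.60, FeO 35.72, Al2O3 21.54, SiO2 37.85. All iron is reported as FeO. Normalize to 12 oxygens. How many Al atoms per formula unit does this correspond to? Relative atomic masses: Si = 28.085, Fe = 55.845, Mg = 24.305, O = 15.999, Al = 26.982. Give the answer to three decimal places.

MgO: 5.60/40.304 = 0.13894 mol → 0.13894 mol Mg, 0.13894 mol O.
FeO: 35.72/71.844 = 0.49719 mol → 0.49719 mol Fe, 0.49719 mol O.
Al2O3: 21.54/101.961 = 0.21126 mol → 0.42252 mol Al, 0.63378 mol O.
SiO2: 37.85/60.083 = 0.62996 mol → 0.62996 mol Si, 1.25992 mol O.
Total oxygen = 2.52983 mol. Normalization factor = 12/2.52983 = 4.74340.
Al per 12 O = 0.42252 × 4.74340 = 2.004.

2.004 Al apfu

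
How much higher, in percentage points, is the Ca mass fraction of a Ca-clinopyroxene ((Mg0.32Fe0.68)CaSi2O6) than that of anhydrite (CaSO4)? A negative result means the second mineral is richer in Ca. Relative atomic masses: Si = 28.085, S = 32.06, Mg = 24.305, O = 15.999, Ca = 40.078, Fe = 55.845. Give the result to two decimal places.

First mineral: 40.078 g Ca in 237.994 g formula = 16.84 wt% Ca.
Second mineral: 40.078 g Ca in 136.134 g formula = 29.44 wt% Ca.
16.84% − 29.44% gives a difference of -12.60 percentage points.

-12.60 percentage points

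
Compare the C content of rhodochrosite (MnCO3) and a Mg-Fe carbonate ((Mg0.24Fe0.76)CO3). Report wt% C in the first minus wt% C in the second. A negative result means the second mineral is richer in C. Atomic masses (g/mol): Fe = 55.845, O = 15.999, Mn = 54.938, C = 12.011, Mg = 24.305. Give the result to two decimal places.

M(MnCO3) = 114.946 g/mol, so wt% C = 12.011/114.946 × 100 = 10.45%.
M((Mg0.24Fe0.76)CO3) = 108.283 g/mol, so wt% C = 12.011/108.283 × 100 = 11.09%.
10.45 − 11.09 = -0.64 pp.

-0.64 percentage points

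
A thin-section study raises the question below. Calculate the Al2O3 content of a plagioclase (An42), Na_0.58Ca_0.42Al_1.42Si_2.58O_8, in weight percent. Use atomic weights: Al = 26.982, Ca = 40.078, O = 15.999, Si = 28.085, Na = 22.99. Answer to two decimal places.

26.92 wt%

Formula mass = 268.933 g/mol.
1.42 Al → 0.7100 mol Al2O3 per formula unit; M(Al2O3) = 101.961, so Al2O3 mass = 72.392 g.
72.392/268.933 × 100 = 26.92 wt%.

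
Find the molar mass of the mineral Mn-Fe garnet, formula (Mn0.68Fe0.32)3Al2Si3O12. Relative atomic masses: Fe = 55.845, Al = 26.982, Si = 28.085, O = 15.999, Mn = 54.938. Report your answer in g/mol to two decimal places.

495.89 g/mol

The formula mass is the sum 2.04*54.938 + 0.96*55.845 + 2*26.982 + 3*28.085 + 12*15.999.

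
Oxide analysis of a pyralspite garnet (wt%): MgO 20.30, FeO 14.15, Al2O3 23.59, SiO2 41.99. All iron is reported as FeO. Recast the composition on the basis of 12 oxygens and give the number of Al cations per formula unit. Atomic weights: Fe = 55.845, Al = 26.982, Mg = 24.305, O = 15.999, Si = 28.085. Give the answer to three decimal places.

1.988 Al apfu

20.30 wt% MgO ÷ 40.304 g/mol = 0.50367 mol, giving 0.50367 Mg and 0.50367 O.
14.15 wt% FeO ÷ 71.844 g/mol = 0.19695 mol, giving 0.19695 Fe and 0.19695 O.
23.59 wt% Al2O3 ÷ 101.961 g/mol = 0.23136 mol, giving 0.46272 Al and 0.69408 O.
41.99 wt% SiO2 ÷ 60.083 g/mol = 0.69887 mol, giving 0.69887 Si and 1.39774 O.
Oxygen sums to 2.79244; scaling by 12/2.79244 = 4.29732 puts the formula on 12 O.
Al: 0.46272 × 4.29732 = 1.988 atoms per formula unit.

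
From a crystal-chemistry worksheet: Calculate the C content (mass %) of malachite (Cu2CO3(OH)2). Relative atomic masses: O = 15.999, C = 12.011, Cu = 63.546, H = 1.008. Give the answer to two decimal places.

Molar mass of Cu2CO3(OH)2: 2*63.546 + 1*12.011 + 5*15.999 + 2*1.008 = 221.114 g/mol.
Mass of C per formula unit: 1 × 12.011 = 12.011 g.
Weight fraction C = 12.011 / 221.114 = 0.0543.

5.43 mass %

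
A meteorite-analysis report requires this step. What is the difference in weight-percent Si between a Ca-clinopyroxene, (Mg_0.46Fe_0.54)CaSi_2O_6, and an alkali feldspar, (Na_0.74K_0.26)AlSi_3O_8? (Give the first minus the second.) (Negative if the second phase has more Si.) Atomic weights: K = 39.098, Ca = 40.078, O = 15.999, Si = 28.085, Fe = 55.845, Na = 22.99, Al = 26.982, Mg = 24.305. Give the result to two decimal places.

Si in (Mg_0.46Fe_0.54)CaSi_2O_6: molar mass 233.579 g/mol; 2×28.085 = 56.170 g → 24.05 wt%.
Si in (Na_0.74K_0.26)AlSi_3O_8: molar mass 266.407 g/mol; 3×28.085 = 84.255 g → 31.63 wt%.
Difference = 24.05 − 31.63 = -7.58 percentage points.

-7.58 percentage points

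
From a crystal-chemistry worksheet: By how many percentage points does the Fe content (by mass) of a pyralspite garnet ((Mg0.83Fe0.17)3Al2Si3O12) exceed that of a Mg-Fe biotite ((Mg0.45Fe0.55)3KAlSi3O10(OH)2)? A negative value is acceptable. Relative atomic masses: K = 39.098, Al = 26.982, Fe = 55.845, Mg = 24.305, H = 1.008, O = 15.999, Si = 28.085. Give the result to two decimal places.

-12.84 percentage points

First mineral: 28.481 g Fe in 419.207 g formula = 6.79 wt% Fe.
Second mineral: 92.144 g Fe in 469.295 g formula = 19.63 wt% Fe.
6.79% − 19.63% gives a difference of -12.84 percentage points.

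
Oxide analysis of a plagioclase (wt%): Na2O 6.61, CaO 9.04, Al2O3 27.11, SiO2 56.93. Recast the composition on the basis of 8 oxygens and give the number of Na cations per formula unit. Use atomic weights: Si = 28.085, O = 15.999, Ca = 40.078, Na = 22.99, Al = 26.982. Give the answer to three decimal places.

0.576 Na apfu

Na2O (M=61.979): mol = 0.10665; Na = 0.21330, O = 0.10665.
CaO (M=56.077): mol = 0.16121; Ca = 0.16121, O = 0.16121.
Al2O3 (M=101.961): mol = 0.26589; Al = 0.53178, O = 0.79767.
SiO2 (M=60.083): mol = 0.94752; Si = 0.94752, O = 1.89504.
ΣO = 2.96057; factor = 8/ΣO = 2.70218.
Na apfu = 0.21330 × 2.70218 = 0.576.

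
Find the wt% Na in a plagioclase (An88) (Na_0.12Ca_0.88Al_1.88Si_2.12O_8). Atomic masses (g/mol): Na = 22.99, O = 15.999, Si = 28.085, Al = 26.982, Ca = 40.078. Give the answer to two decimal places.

Formula mass = 0.12·22.99 + 0.88·40.078 + 1.88·26.982 + 2.12·28.085 + 8·15.999 = 276.286 g/mol, of which 2.759 g is Na.
So Na makes up 2.759/276.286 = 0.0100 of the mass, i.e. 1.00%.

1.00 wt%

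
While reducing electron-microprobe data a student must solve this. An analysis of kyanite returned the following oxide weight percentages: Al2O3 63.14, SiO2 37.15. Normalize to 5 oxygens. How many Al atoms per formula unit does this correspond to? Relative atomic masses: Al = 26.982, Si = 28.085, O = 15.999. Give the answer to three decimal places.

2.001 Al apfu

63.14 wt% Al2O3 ÷ 101.961 g/mol = 0.61926 mol, giving 1.23852 Al and 1.85778 O.
37.15 wt% SiO2 ÷ 60.083 g/mol = 0.61831 mol, giving 0.61831 Si and 1.23662 O.
Oxygen sums to 3.09440; scaling by 5/3.09440 = 1.61582 puts the formula on 5 O.
Al: 1.23852 × 1.61582 = 2.001 atoms per formula unit.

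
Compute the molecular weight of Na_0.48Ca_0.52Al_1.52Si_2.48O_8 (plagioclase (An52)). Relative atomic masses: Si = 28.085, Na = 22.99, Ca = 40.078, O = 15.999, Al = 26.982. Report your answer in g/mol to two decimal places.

Na: 0.48 × 22.99 = 11.0352
Ca: 0.52 × 40.078 = 20.8406
Al: 1.52 × 26.982 = 41.0126
Si: 2.48 × 28.085 = 69.6508
O: 8 × 15.999 = 127.9920
Summing the contributions gives the formula mass.

270.53 g/mol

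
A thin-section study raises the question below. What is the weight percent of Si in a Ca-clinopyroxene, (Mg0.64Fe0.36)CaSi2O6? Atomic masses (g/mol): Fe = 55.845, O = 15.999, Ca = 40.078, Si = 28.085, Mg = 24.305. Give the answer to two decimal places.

24.65 wt%

M((Mg0.64Fe0.36)CaSi2O6) = 227.901 g/mol.
Si contributes 2 × 28.085 = 56.170 g per mole.
56.170/227.901 = 0.2465 → 24.65%.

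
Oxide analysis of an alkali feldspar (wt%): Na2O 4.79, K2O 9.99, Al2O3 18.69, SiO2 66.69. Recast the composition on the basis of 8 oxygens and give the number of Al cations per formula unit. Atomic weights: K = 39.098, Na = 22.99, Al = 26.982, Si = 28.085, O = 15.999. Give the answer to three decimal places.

0.993 Al apfu

Na2O: 4.79/61.979 = 0.07728 mol → 0.15456 mol Na, 0.07728 mol O.
K2O: 9.99/94.195 = 0.10606 mol → 0.21212 mol K, 0.10606 mol O.
Al2O3: 18.69/101.961 = 0.18331 mol → 0.36662 mol Al, 0.54993 mol O.
SiO2: 66.69/60.083 = 1.10996 mol → 1.10996 mol Si, 2.21992 mol O.
Total oxygen = 2.95319 mol. Normalization factor = 8/2.95319 = 2.70894.
Al per 8 O = 0.36662 × 2.70894 = 0.993.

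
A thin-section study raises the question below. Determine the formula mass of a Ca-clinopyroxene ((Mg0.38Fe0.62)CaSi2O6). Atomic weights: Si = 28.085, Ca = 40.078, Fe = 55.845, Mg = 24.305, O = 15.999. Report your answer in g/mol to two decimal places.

236.10 g/mol

Mg: 0.38 × 24.305 = 9.2359
Fe: 0.62 × 55.845 = 34.6239
Ca: 1 × 40.078 = 40.0780
Si: 2 × 28.085 = 56.1700
O: 6 × 15.999 = 95.9940
Summing the contributions gives the formula mass.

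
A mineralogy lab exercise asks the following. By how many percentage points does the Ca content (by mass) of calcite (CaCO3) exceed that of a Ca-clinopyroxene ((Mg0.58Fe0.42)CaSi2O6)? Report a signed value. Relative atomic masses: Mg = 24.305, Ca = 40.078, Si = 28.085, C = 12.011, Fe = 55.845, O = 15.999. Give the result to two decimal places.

22.60 percentage points

Ca in CaCO3: molar mass 100.086 g/mol; 1×40.078 = 40.078 g → 40.04 wt%.
Ca in (Mg0.58Fe0.42)CaSi2O6: molar mass 229.794 g/mol; 1×40.078 = 40.078 g → 17.44 wt%.
Difference = 40.04 − 17.44 = 22.60 percentage points.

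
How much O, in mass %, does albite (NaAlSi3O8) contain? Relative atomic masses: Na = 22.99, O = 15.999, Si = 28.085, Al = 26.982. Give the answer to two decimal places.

Formula mass = 1*22.99 + 1*26.982 + 3*28.085 + 8*15.999 = 262.219 g/mol, of which 127.992 g is O.
So O makes up 127.992/262.219 = 0.4881 of the mass, i.e. 48.81%.

48.81 mass %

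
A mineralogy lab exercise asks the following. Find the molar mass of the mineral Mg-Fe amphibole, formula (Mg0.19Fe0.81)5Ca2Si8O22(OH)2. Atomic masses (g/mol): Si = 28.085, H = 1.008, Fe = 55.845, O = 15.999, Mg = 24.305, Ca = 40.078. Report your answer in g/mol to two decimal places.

940.09 g/mol

The formula mass is the sum 0.95*24.305 + 4.05*55.845 + 2*40.078 + 8*28.085 + 24*15.999 + 2*1.008.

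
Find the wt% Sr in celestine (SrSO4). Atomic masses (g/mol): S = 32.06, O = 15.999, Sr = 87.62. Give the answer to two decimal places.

47.70 mass %

Formula mass = 1×87.62 + 1×32.06 + 4×15.999 = 183.676 g/mol, of which 87.620 g is Sr.
So Sr makes up 87.620/183.676 = 0.4770 of the mass, i.e. 47.70%.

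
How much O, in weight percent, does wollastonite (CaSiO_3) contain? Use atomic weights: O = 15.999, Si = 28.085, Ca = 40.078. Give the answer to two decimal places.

41.32 weight percent

Formula mass = 1·40.078 + 1·28.085 + 3·15.999 = 116.160 g/mol, of which 47.997 g is O.
So O makes up 47.997/116.160 = 0.4132 of the mass, i.e. 41.32%.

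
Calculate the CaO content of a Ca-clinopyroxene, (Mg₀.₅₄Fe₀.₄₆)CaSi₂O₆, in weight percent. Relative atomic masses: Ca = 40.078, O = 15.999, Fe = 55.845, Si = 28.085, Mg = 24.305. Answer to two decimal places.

Formula mass = 231.055 g/mol.
1 Ca → 1.0000 mol CaO per formula unit; M(CaO) = 56.077, so CaO mass = 56.077 g.
56.077/231.055 × 100 = 24.27 wt%.

24.27 wt%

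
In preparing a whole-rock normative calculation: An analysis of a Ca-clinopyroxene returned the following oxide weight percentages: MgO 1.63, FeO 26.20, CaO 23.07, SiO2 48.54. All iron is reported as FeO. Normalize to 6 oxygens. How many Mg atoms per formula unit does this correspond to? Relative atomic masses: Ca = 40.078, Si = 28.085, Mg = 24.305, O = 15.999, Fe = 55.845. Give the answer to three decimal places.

0.100 Mg apfu

MgO (M=40.304): mol = 0.04044; Mg = 0.04044, O = 0.04044.
FeO (M=71.844): mol = 0.36468; Fe = 0.36468, O = 0.36468.
CaO (M=56.077): mol = 0.41140; Ca = 0.41140, O = 0.41140.
SiO2 (M=60.083): mol = 0.80788; Si = 0.80788, O = 1.61576.
ΣO = 2.43228; factor = 6/ΣO = 2.46682.
Mg apfu = 0.04044 × 2.46682 = 0.100.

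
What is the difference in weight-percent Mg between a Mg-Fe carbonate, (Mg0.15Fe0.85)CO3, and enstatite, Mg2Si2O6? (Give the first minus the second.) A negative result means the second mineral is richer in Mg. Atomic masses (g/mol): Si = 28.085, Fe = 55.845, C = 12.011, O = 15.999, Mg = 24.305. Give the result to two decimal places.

M((Mg0.15Fe0.85)CO3) = 111.122 g/mol, so wt% Mg = 3.646/111.122 × 100 = 3.28%.
M(Mg2Si2O6) = 200.774 g/mol, so wt% Mg = 48.610/200.774 × 100 = 24.21%.
3.28 − 24.21 = -20.93 pp.

-20.93 percentage points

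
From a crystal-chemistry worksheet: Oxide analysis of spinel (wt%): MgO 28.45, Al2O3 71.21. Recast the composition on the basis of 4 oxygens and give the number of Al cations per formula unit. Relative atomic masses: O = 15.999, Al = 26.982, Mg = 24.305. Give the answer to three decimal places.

MgO: 28.45/40.304 = 0.70589 mol → 0.70589 mol Mg, 0.70589 mol O.
Al2O3: 71.21/101.961 = 0.69840 mol → 1.39680 mol Al, 2.09520 mol O.
Total oxygen = 2.80109 mol. Normalization factor = 4/2.80109 = 1.42802.
Al per 4 O = 1.39680 × 1.42802 = 1.995.

1.995 Al apfu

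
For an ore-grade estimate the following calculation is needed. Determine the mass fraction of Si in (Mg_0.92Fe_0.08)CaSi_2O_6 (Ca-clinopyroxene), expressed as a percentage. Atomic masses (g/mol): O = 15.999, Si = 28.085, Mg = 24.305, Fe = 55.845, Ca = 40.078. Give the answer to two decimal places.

M((Mg_0.92Fe_0.08)CaSi_2O_6) = 219.070 g/mol.
Si contributes 2 × 28.085 = 56.170 g per mole.
56.170/219.070 = 0.2564 → 25.64%.

25.64 wt%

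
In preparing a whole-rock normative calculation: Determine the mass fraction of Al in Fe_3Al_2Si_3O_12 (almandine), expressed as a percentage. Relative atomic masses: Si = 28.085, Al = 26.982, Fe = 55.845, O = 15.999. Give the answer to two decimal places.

Formula mass = 3·55.845 + 2·26.982 + 3·28.085 + 12·15.999 = 497.742 g/mol, of which 53.964 g is Al.
So Al makes up 53.964/497.742 = 0.1084 of the mass, i.e. 10.84%.

10.84 mass %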